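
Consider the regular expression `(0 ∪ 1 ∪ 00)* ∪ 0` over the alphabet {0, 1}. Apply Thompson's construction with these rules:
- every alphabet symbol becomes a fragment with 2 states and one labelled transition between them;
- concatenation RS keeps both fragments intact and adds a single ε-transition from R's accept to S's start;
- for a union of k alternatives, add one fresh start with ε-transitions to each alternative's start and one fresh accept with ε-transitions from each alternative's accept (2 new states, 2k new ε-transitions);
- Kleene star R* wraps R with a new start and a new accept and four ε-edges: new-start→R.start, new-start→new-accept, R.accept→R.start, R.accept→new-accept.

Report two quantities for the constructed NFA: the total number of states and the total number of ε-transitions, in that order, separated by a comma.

16, 15

Building bottom-up:
Each of the 5 symbol leaves contributes 2 states and 0 ε-transitions.
  00 = 4 states, 1 ε-transition
  0 ∪ 1 ∪ 00 = 10 states, 7 ε-transitions
  (0 ∪ 1 ∪ 00)* = 12 states, 11 ε-transitions
  (0 ∪ 1 ∪ 00)* ∪ 0 = 16 states, 15 ε-transitions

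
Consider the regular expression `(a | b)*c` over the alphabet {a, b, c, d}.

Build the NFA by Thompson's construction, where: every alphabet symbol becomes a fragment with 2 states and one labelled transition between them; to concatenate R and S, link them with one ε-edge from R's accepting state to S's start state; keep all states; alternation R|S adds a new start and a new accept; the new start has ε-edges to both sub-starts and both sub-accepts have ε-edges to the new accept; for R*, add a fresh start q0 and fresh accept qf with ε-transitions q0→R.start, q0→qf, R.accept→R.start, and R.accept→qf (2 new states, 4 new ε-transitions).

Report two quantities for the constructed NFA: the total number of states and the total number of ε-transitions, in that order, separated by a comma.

Recursing over subexpressions:
Each of the 3 symbol leaves contributes 2 states and 0 ε-transitions.
  a | b = 6 states, 4 ε-transitions
  (a | b)* = 8 states, 8 ε-transitions
  (a | b)*c = 10 states, 9 ε-transitions

10, 9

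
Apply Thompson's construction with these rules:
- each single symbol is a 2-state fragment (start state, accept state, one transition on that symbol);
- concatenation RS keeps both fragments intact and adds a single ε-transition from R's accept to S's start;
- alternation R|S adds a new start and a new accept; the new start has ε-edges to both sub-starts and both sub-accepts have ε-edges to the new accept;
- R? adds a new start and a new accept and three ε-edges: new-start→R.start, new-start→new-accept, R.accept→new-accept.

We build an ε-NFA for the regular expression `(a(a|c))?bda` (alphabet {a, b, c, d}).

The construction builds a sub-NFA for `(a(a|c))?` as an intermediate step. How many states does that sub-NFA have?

10

Fragment for `(a(a|c))?`:
Each of the 3 symbol leaves contributes a 2-state fragment.
  a|c : 6 states
  a(a|c) : 8 states
  (a(a|c))? : 10 states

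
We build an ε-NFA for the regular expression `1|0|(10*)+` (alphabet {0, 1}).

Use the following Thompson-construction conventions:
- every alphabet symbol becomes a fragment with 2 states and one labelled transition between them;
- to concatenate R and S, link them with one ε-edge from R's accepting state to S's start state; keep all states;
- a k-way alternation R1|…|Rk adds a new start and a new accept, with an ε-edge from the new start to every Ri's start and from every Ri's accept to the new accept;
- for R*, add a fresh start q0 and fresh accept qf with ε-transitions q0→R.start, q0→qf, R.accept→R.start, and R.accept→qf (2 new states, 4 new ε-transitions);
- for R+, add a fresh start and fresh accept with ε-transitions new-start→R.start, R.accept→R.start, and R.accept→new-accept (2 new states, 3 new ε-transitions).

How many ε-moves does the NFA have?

14

Building bottom-up:
Each of the 4 symbol leaves contributes 0 ε-transitions.
  0* : 4 ε-transitions
  10* : 5 ε-transitions
  (10*)+ : 8 ε-transitions
  1|0|(10*)+ : 14 ε-transitions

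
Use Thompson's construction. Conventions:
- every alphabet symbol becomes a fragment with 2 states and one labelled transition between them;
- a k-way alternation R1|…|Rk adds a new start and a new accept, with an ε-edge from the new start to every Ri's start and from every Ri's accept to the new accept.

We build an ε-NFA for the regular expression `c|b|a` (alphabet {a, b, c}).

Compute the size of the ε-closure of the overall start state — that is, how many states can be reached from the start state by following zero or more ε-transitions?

4

Let C(F) = |ε-closure(F.start)| within fragment F, and note whether F accepts ε. Symbol fragments have C = 1 and do not accept ε. Then:
  c|b|a — |ε-closure| = 1 + 1 + 1 + 1 = 4 (the new accept is not ε-reachable since no branch accepts ε)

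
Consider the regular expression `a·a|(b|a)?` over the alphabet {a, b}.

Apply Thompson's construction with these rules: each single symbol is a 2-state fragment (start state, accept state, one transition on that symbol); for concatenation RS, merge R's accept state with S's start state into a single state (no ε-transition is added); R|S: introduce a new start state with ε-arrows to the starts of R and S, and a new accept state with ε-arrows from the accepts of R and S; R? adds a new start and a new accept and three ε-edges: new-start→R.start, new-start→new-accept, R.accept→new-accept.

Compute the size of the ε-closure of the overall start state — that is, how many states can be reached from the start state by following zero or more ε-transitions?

Work bottom-up. For each fragment F, track |ε-closure(F.start)| and whether F's accept lies in that closure (i.e. whether F accepts ε). A single-symbol fragment has closure size 1 and does not accept ε.
  a·a : |closure| equals the left operand's closure size = 1 (its accept is not ε-reachable, so the closure stops there)
  b|a : new start ε-reaches every alternative's start; none of them accept ε, so the new accept is not reached: |closure| = 1 + 1 + 1 = 3
  (b|a)? : |closure| = 1 (new start) + 3 (body) + 1 (new accept, via ε) = 5
  a·a|(b|a)? : new start ε-reaches every alternative's start; at least one alternative accepts ε, so the union's new accept is reached too: |closure| = 1 + 1 + 5 + 1 = 8

8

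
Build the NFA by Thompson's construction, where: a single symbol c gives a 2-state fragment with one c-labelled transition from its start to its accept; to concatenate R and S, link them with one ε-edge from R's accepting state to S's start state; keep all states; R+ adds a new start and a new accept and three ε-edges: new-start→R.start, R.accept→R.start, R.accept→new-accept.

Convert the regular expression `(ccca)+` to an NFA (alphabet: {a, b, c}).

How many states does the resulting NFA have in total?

By structural recursion:
Each of the 4 symbol leaves contributes a 2-state fragment.
  ccca — 8 states
  (ccca)+ — 10 states

10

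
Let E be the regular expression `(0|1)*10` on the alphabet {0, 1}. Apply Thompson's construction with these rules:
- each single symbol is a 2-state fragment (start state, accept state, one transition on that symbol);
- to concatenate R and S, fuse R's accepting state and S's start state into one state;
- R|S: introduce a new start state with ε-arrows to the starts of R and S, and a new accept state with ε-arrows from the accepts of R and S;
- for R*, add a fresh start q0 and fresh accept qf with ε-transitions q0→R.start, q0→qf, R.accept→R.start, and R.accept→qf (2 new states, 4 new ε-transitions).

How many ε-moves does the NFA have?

8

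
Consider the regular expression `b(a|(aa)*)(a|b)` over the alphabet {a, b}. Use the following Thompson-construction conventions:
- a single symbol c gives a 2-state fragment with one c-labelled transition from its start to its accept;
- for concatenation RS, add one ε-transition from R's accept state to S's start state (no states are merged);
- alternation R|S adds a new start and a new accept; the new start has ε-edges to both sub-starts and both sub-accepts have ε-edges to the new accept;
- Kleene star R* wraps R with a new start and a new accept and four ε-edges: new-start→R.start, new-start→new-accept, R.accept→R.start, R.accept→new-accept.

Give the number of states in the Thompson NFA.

18

Per subexpression:
Each of the 6 symbol leaves contributes a 2-state fragment.
  aa : 4 states
  (aa)* : 6 states
  a|(aa)* : 10 states
  a|b : 6 states
  b(a|(aa)*)(a|b) : 18 states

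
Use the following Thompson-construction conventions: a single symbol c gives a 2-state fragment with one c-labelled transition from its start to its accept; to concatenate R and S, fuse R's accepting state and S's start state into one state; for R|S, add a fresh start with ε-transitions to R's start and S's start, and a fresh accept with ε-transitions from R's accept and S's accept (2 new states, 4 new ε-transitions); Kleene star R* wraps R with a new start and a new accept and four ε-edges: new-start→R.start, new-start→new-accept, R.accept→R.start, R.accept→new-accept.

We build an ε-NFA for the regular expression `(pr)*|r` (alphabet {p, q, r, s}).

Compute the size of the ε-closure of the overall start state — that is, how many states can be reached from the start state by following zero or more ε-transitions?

6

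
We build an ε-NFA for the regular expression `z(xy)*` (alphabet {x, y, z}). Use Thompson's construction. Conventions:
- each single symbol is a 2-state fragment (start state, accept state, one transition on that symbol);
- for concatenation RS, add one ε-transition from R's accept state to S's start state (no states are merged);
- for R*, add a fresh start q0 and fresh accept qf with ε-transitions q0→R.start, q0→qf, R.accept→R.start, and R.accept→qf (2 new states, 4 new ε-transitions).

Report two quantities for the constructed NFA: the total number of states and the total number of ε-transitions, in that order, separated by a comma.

8, 6

Per subexpression:
Each of the 3 symbol leaves contributes 2 states and 0 ε-transitions.
  xy : 4 states, 1 ε-transition
  (xy)* : 6 states, 5 ε-transitions
  z(xy)* : 8 states, 6 ε-transitions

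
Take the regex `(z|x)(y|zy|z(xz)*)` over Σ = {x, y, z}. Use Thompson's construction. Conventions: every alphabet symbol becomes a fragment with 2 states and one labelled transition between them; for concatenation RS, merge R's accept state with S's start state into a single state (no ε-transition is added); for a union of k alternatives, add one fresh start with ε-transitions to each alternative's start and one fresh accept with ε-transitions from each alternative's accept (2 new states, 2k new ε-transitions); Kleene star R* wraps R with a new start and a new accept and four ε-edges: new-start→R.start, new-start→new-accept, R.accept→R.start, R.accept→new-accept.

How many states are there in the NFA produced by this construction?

18

Recursing over subexpressions:
Each of the 8 symbol leaves contributes a 2-state fragment.
  z|x — 6 states
  zy — 3 states
  xz — 3 states
  (xz)* — 5 states
  z(xz)* — 6 states
  y|zy|z(xz)* — 13 states
  (z|x)(y|zy|z(xz)*) — 18 states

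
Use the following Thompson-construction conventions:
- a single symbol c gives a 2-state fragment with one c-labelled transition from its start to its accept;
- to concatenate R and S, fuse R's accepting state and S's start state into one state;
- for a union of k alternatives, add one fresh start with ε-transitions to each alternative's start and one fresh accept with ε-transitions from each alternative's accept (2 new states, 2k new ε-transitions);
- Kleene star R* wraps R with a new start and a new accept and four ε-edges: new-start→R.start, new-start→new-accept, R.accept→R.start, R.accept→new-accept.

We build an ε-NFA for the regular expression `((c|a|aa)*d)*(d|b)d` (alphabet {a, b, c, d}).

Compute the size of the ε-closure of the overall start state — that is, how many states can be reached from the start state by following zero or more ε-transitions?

Let C(F) = |ε-closure(F.start)| within fragment F, and note whether F accepts ε. Symbol fragments have C = 1 and do not accept ε. Then:
  aa : same as the first factor's closure: |ε-closure| = 1
  c|a|aa : new start ε-reaches every alternative's start; none of them accept ε, so the new accept is not reached: |ε-closure| = 1 + 1 + 1 + 1 = 4
  (c|a|aa)* : |ε-closure| = 1 (new start) + 4 (body) + 1 (new accept) = 6
  (c|a|aa)*d : |ε-closure| = 6 + (1−1) = 6 (closure spills across the concat boundary because the left factor accepts ε)
  ((c|a|aa)*d)* : |ε-closure| = 1 (new start) + 6 (body) + 1 (new accept) = 8
  d|b : |ε-closure| = 1 + 1 + 1 = 3 (the new accept is not ε-reachable since no branch accepts ε)
  ((c|a|aa)*d)*(d|b)d : |ε-closure| = 8 + (3−1) = 10 (closure spills across the concat boundary because the left factor accepts ε)

10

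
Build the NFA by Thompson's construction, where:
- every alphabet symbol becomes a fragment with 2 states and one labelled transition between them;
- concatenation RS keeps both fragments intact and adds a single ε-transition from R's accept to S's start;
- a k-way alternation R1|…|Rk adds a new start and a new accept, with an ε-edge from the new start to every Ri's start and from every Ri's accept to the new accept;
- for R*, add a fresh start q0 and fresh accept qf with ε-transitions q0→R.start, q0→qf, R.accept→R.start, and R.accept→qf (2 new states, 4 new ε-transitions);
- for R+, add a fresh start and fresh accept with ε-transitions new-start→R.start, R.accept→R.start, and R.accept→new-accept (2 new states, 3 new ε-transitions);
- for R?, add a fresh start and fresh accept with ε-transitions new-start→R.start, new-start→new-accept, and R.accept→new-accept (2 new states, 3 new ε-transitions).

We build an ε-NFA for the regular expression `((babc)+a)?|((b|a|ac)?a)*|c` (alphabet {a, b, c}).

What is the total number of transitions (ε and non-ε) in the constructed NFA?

42

Per subexpression:
Each of the 11 symbol leaves contributes 1 transition (1 symbol, 0 ε).
  babc — 7 transitions (4 symbol, 3 ε)
  (babc)+ — 10 transitions (4 symbol, 6 ε)
  (babc)+a — 12 transitions (5 symbol, 7 ε)
  ((babc)+a)? — 15 transitions (5 symbol, 10 ε)
  ac — 3 transitions (2 symbol, 1 ε)
  b|a|ac — 11 transitions (4 symbol, 7 ε)
  (b|a|ac)? — 14 transitions (4 symbol, 10 ε)
  (b|a|ac)?a — 16 transitions (5 symbol, 11 ε)
  ((b|a|ac)?a)* — 20 transitions (5 symbol, 15 ε)
  ((babc)+a)?|((b|a|ac)?a)*|c — 42 transitions (11 symbol, 31 ε)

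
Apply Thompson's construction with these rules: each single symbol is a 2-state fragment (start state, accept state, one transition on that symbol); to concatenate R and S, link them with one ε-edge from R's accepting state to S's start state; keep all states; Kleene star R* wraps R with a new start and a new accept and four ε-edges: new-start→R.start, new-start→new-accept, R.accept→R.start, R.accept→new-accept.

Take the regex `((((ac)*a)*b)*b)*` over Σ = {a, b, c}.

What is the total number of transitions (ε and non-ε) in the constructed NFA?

25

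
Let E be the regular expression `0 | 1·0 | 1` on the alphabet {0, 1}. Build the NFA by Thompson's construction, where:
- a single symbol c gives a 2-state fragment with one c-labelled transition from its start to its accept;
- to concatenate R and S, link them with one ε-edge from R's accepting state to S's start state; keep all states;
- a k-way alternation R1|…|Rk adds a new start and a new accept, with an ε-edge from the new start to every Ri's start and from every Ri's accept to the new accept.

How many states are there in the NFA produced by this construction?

10

Bottom-up over the parse tree:
Each of the 4 symbol leaves contributes a 2-state fragment.
  1·0 — 4 states
  0 | 1·0 | 1 — 10 states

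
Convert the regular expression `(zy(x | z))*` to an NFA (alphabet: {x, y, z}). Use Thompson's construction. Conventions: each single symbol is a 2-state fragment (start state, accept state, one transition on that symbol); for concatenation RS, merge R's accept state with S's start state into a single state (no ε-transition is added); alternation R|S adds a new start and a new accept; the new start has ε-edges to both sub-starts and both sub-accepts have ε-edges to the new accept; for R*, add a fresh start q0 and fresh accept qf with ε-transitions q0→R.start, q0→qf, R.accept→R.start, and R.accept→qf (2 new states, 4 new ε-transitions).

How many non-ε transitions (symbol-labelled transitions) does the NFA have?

Recursing over subexpressions:
Each of the 4 symbol leaves contributes exactly 1 symbol transition.
  x | z → 2 symbol transitions
  zy(x | z) → 4 symbol transitions
  (zy(x | z))* → 4 symbol transitions

4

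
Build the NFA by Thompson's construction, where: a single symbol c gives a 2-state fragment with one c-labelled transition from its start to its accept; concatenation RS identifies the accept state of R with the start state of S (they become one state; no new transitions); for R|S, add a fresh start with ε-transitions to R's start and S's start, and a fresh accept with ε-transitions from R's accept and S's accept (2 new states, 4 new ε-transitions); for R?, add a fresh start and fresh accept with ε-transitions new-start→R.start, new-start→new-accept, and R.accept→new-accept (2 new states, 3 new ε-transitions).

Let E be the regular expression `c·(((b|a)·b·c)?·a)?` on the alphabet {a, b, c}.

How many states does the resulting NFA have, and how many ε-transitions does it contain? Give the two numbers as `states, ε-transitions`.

14, 10

Building bottom-up:
Each of the 6 symbol leaves contributes 2 states and 0 ε-transitions.
  b|a = 6 states, 4 ε-transitions
  (b|a)·b·c = 8 states, 4 ε-transitions
  ((b|a)·b·c)? = 10 states, 7 ε-transitions
  ((b|a)·b·c)?·a = 11 states, 7 ε-transitions
  (((b|a)·b·c)?·a)? = 13 states, 10 ε-transitions
  c·(((b|a)·b·c)?·a)? = 14 states, 10 ε-transitions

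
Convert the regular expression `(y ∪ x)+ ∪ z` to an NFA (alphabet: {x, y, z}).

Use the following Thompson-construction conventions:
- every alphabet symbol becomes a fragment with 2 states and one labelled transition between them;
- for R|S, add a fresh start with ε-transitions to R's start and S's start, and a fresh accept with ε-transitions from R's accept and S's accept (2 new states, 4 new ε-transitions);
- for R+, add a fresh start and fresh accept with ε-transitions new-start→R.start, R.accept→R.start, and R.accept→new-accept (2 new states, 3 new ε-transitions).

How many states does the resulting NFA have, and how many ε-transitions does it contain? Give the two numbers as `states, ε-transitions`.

12, 11

Recursing over subexpressions:
Each of the 3 symbol leaves contributes 2 states and 0 ε-transitions.
  y ∪ x — 6 states, 4 ε-transitions
  (y ∪ x)+ — 8 states, 7 ε-transitions
  (y ∪ x)+ ∪ z — 12 states, 11 ε-transitions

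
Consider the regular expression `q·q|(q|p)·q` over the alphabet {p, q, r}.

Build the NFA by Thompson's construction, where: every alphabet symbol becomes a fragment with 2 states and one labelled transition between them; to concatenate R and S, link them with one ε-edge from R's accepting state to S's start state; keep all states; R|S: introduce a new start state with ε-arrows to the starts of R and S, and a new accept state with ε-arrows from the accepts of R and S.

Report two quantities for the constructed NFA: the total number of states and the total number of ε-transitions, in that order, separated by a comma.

14, 10

Recursing over subexpressions:
Each of the 5 symbol leaves contributes 2 states and 0 ε-transitions.
  q·q — 4 states, 1 ε-transition
  q|p — 6 states, 4 ε-transitions
  (q|p)·q — 8 states, 5 ε-transitions
  q·q|(q|p)·q — 14 states, 10 ε-transitions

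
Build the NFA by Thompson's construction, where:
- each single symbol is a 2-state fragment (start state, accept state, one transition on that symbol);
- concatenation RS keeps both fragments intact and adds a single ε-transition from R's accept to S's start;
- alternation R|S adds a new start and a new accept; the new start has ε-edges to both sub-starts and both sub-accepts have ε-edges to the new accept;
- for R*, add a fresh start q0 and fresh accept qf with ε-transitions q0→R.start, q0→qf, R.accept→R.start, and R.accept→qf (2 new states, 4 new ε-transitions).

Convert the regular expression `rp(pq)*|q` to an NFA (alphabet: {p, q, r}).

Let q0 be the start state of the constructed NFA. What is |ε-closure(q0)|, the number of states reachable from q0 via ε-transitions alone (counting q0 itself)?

Compute the ε-closure size of each fragment's start state recursively; a symbol fragment's start has no outgoing ε-edge, so its closure is just itself (size 1).
  pq — C equals the left operand's closure size = 1 (its accept is not ε-reachable, so the closure stops there)
  (pq)* — the star's fresh start ε-reaches both the body's start and the fresh accept: C = 2 + 1 = 3
  rp(pq)* — same as the first factor's closure: C = 1
  rp(pq)*|q — C = 1 + 1 + 1 = 3 (the new accept is not ε-reachable since no branch accepts ε)

3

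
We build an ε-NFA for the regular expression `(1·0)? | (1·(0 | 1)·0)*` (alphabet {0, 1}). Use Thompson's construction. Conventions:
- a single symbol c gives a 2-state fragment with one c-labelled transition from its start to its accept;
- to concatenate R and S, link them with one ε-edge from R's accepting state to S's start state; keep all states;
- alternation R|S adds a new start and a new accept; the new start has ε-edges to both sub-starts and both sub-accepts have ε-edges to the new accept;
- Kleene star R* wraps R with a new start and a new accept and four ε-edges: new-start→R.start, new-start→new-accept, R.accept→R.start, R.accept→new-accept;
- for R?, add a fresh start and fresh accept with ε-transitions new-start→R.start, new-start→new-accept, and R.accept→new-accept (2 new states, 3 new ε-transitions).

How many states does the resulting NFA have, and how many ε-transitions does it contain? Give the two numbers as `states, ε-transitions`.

20, 18

Building bottom-up:
Each of the 6 symbol leaves contributes 2 states and 0 ε-transitions.
  1·0 : 4 states, 1 ε-transition
  (1·0)? : 6 states, 4 ε-transitions
  0 | 1 : 6 states, 4 ε-transitions
  1·(0 | 1)·0 : 10 states, 6 ε-transitions
  (1·(0 | 1)·0)* : 12 states, 10 ε-transitions
  (1·0)? | (1·(0 | 1)·0)* : 20 states, 18 ε-transitions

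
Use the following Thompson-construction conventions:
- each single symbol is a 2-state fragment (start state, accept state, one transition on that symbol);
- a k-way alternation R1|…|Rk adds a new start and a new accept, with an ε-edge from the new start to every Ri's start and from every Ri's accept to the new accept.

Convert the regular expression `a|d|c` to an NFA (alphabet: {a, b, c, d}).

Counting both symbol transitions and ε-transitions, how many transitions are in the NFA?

9

By structural recursion:
Each of the 3 symbol leaves contributes 1 transition (1 symbol, 0 ε).
  a|d|c : 9 transitions (3 symbol, 6 ε)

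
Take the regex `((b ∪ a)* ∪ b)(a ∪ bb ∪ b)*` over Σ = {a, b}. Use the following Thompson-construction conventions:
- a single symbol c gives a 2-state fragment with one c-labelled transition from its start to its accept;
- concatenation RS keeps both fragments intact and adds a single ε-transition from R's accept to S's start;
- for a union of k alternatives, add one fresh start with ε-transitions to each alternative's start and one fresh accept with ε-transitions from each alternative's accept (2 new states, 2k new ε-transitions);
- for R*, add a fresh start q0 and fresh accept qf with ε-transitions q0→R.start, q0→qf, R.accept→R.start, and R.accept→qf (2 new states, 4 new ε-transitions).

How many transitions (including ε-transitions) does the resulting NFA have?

By structural recursion:
Each of the 7 symbol leaves contributes 1 transition (1 symbol, 0 ε).
  b ∪ a = 6 transitions (2 symbol, 4 ε)
  (b ∪ a)* = 10 transitions (2 symbol, 8 ε)
  (b ∪ a)* ∪ b = 15 transitions (3 symbol, 12 ε)
  bb = 3 transitions (2 symbol, 1 ε)
  a ∪ bb ∪ b = 11 transitions (4 symbol, 7 ε)
  (a ∪ bb ∪ b)* = 15 transitions (4 symbol, 11 ε)
  ((b ∪ a)* ∪ b)(a ∪ bb ∪ b)* = 31 transitions (7 symbol, 24 ε)

31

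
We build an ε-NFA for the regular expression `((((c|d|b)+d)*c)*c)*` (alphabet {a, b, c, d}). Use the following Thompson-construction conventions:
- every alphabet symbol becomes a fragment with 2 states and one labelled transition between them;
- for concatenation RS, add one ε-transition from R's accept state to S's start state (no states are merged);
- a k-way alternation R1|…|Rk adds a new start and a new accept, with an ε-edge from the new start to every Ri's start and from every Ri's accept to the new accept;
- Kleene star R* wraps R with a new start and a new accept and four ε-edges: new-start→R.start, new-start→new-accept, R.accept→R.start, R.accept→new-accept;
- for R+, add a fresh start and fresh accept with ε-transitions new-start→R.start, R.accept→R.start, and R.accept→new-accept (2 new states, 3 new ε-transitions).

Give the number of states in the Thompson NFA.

22

Recursing over subexpressions:
Each of the 6 symbol leaves contributes a 2-state fragment.
  c|d|b → 8 states
  (c|d|b)+ → 10 states
  (c|d|b)+d → 12 states
  ((c|d|b)+d)* → 14 states
  ((c|d|b)+d)*c → 16 states
  (((c|d|b)+d)*c)* → 18 states
  (((c|d|b)+d)*c)*c → 20 states
  ((((c|d|b)+d)*c)*c)* → 22 states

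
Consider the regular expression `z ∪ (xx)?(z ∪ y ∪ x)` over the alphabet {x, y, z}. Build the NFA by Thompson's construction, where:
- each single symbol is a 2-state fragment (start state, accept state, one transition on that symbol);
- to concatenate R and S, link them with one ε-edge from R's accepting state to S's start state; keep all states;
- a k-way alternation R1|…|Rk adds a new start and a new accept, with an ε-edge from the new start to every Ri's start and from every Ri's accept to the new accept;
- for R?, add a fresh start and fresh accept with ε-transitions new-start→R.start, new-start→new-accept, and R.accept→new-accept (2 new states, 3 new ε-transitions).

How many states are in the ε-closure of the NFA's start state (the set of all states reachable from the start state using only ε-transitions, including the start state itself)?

9

Let C(F) = |ε-closure(F.start)| within fragment F, and note whether F accepts ε. Symbol fragments have C = 1 and do not accept ε. Then:
  xx : |closure| equals the left operand's closure size = 1 (its accept is not ε-reachable, so the closure stops there)
  (xx)? : |closure| = 1 (new start) + 1 (body) + 1 (new accept, via ε) = 3
  z ∪ y ∪ x : |closure| = 1 + 1 + 1 + 1 = 4 (the new accept is not ε-reachable since no branch accepts ε)
  (xx)?(z ∪ y ∪ x) : the left operand accepts ε, so the closure extends into the next operand (via the concat ε-link); |closure| = 3 + 4 = 7
  z ∪ (xx)?(z ∪ y ∪ x) : |closure| = 1 + 1 + 7 = 9 (the new accept is not ε-reachable since no branch accepts ε)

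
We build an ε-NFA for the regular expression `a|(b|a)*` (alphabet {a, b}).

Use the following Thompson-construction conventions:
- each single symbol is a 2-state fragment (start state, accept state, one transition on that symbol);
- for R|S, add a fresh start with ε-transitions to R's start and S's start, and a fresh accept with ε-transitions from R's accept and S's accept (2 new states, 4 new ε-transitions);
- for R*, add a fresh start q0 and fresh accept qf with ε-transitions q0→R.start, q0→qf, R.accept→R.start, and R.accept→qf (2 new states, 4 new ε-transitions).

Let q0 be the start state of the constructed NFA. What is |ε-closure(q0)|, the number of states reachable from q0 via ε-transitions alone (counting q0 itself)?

8

Compute the ε-closure size of each fragment's start state recursively; a symbol fragment's start has no outgoing ε-edge, so its closure is just itself (size 1).
  b|a : |ε-closure| = 1 + 1 + 1 = 3 (the new accept is not ε-reachable since no branch accepts ε)
  (b|a)* : |ε-closure| = 1 (new start) + 3 (body) + 1 (new accept) = 5
  a|(b|a)* : new start ε-reaches every alternative's start; at least one alternative accepts ε, so the union's new accept is reached too: |ε-closure| = 1 + 1 + 5 + 1 = 8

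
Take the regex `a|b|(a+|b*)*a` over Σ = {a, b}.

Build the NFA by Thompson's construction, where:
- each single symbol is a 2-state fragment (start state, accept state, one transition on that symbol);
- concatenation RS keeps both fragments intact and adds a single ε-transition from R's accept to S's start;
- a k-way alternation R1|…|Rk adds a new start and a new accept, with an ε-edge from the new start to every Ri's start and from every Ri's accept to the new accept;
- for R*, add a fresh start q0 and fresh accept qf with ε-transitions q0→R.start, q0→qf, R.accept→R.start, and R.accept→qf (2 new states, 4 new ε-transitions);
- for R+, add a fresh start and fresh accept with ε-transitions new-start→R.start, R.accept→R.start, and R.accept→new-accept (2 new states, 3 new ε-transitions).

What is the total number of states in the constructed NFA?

20

By structural recursion:
Each of the 5 symbol leaves contributes a 2-state fragment.
  a+ — 4 states
  b* — 4 states
  a+|b* — 10 states
  (a+|b*)* — 12 states
  (a+|b*)*a — 14 states
  a|b|(a+|b*)*a — 20 states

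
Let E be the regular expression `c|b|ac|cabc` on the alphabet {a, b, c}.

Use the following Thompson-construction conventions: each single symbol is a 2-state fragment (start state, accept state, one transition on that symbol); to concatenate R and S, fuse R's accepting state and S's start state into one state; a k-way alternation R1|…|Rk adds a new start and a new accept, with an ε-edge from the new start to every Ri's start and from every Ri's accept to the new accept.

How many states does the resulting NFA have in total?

14

Building bottom-up:
Each of the 8 symbol leaves contributes a 2-state fragment.
  ac = 3 states
  cabc = 5 states
  c|b|ac|cabc = 14 states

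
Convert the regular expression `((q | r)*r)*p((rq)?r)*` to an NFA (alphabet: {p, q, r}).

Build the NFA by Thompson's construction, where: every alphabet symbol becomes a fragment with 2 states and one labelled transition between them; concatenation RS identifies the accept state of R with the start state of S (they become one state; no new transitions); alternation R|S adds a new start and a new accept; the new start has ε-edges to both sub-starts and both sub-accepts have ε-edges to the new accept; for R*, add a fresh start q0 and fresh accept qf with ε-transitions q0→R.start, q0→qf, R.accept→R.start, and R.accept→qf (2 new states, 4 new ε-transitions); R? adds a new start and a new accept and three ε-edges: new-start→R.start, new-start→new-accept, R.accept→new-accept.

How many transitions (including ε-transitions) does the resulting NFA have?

26

By structural recursion:
Each of the 7 symbol leaves contributes 1 transition (1 symbol, 0 ε).
  q | r = 6 transitions (2 symbol, 4 ε)
  (q | r)* = 10 transitions (2 symbol, 8 ε)
  (q | r)*r = 11 transitions (3 symbol, 8 ε)
  ((q | r)*r)* = 15 transitions (3 symbol, 12 ε)
  rq = 2 transitions (2 symbol, 0 ε)
  (rq)? = 5 transitions (2 symbol, 3 ε)
  (rq)?r = 6 transitions (3 symbol, 3 ε)
  ((rq)?r)* = 10 transitions (3 symbol, 7 ε)
  ((q | r)*r)*p((rq)?r)* = 26 transitions (7 symbol, 19 ε)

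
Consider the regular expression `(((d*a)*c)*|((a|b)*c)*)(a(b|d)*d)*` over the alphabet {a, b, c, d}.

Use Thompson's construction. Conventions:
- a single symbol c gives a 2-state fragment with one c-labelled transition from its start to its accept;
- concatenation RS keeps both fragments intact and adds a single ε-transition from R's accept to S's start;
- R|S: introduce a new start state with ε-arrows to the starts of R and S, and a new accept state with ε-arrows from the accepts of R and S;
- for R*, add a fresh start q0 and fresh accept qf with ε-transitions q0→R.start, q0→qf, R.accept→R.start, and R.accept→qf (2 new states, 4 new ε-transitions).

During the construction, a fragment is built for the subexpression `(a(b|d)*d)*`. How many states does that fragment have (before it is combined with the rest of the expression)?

14

Fragment for `(a(b|d)*d)*`:
Each of the 4 symbol leaves contributes a 2-state fragment.
  b|d = 6 states
  (b|d)* = 8 states
  a(b|d)*d = 12 states
  (a(b|d)*d)* = 14 states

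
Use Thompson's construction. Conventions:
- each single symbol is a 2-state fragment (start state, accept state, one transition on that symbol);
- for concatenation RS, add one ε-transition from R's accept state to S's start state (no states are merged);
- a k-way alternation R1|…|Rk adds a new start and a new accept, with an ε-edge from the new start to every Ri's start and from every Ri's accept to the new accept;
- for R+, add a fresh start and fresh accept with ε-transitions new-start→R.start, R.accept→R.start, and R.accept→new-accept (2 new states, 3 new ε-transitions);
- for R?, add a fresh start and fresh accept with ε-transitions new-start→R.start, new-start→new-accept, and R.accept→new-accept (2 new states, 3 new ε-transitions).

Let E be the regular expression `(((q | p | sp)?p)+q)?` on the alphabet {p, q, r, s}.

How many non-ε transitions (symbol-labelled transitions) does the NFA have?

Bottom-up over the parse tree:
Each of the 6 symbol leaves contributes exactly 1 symbol transition.
  sp → 2 symbol transitions
  q | p | sp → 4 symbol transitions
  (q | p | sp)? → 4 symbol transitions
  (q | p | sp)?p → 5 symbol transitions
  ((q | p | sp)?p)+ → 5 symbol transitions
  ((q | p | sp)?p)+q → 6 symbol transitions
  (((q | p | sp)?p)+q)? → 6 symbol transitions

6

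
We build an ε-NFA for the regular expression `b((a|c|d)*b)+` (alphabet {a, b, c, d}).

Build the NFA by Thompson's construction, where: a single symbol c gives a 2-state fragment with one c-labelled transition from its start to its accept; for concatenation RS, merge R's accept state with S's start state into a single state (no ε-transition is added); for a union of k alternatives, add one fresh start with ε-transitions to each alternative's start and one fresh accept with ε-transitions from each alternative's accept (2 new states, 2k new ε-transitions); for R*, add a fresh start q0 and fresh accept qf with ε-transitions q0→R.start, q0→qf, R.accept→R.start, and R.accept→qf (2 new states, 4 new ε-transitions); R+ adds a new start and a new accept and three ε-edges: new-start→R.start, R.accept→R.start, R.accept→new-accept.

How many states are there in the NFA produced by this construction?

Recursing over subexpressions:
Each of the 5 symbol leaves contributes a 2-state fragment.
  a|c|d — 8 states
  (a|c|d)* — 10 states
  (a|c|d)*b — 11 states
  ((a|c|d)*b)+ — 13 states
  b((a|c|d)*b)+ — 14 states

14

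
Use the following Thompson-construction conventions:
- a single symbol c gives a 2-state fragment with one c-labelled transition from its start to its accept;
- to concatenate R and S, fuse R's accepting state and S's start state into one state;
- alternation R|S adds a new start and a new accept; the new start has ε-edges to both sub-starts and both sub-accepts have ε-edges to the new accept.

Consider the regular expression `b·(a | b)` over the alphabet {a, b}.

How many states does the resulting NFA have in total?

7

Building bottom-up:
Each of the 3 symbol leaves contributes a 2-state fragment.
  a | b → 6 states
  b·(a | b) → 7 states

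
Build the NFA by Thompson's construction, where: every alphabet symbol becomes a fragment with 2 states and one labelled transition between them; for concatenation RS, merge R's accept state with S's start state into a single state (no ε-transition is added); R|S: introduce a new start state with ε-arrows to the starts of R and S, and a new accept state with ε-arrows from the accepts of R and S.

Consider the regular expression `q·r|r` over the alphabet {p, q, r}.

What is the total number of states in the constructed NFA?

7

Recursing over subexpressions:
Each of the 3 symbol leaves contributes a 2-state fragment.
  q·r → 3 states
  q·r|r → 7 states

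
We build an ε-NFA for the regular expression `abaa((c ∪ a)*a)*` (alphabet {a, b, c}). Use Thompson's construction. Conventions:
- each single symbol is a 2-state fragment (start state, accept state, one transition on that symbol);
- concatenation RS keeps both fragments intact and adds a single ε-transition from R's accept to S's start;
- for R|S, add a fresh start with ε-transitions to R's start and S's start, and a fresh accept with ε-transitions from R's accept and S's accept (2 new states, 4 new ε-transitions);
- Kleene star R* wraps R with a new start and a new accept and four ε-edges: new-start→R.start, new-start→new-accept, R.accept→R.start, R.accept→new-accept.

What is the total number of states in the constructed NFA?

20

Per subexpression:
Each of the 7 symbol leaves contributes a 2-state fragment.
  c ∪ a = 6 states
  (c ∪ a)* = 8 states
  (c ∪ a)*a = 10 states
  ((c ∪ a)*a)* = 12 states
  abaa((c ∪ a)*a)* = 20 states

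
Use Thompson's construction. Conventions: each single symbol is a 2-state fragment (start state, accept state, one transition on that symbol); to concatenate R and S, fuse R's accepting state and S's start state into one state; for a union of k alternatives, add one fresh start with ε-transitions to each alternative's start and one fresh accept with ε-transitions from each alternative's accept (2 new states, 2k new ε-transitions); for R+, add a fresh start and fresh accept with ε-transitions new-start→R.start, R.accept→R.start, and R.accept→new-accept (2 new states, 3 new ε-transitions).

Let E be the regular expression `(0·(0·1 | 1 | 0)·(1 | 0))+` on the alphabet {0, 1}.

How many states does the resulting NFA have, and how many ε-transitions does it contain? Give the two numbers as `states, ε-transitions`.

By structural recursion:
Each of the 7 symbol leaves contributes 2 states and 0 ε-transitions.
  0·1 — 3 states, 0 ε-transitions
  0·1 | 1 | 0 — 9 states, 6 ε-transitions
  1 | 0 — 6 states, 4 ε-transitions
  0·(0·1 | 1 | 0)·(1 | 0) — 15 states, 10 ε-transitions
  (0·(0·1 | 1 | 0)·(1 | 0))+ — 17 states, 13 ε-transitions

17, 13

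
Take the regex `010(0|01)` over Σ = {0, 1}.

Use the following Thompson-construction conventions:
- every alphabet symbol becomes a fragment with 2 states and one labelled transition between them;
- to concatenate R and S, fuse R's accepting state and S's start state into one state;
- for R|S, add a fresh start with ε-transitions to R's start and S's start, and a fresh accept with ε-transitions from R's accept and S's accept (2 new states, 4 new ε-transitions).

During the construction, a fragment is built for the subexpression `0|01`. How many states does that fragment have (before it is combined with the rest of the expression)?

Fragment for `0|01`:
Each of the 3 symbol leaves contributes a 2-state fragment.
  01 : 3 states
  0|01 : 7 states

7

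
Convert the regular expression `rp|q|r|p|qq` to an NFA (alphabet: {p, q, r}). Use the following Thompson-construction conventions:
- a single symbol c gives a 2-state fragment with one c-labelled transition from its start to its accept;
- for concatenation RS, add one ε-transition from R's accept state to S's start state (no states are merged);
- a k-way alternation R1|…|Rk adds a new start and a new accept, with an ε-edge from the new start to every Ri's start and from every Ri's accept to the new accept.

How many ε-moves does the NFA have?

12

Recursing over subexpressions:
Each of the 7 symbol leaves contributes 0 ε-transitions.
  rp : 1 ε-transition
  qq : 1 ε-transition
  rp|q|r|p|qq : 12 ε-transitions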